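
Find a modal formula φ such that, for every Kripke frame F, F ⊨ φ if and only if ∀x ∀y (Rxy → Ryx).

This is symmetry; the standard corresponding axiom is B: s → □◇s.
Suppose s→□◇s is valid. Take Rxy and set V(s)={x}. Then s at x, so □◇s at x, so ◇s at y, so some z with Ryz has s; z=x, i.e. Ryx.

s → □◇s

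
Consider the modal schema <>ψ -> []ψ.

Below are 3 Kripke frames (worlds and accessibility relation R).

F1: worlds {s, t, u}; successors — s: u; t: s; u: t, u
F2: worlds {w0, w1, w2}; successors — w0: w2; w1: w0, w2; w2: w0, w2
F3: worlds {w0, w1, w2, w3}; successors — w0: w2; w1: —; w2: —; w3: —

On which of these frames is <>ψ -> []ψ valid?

F3

This is the axiom for partial functionality; its first-order frame correspondent is forall x forall y forall z (Rxy & Rxz -> y = z).
F1: fails — u sees both t and u.
F2: fails — w1 sees both w0 and w2.
F3: satisfies the condition.
Valid on: F3.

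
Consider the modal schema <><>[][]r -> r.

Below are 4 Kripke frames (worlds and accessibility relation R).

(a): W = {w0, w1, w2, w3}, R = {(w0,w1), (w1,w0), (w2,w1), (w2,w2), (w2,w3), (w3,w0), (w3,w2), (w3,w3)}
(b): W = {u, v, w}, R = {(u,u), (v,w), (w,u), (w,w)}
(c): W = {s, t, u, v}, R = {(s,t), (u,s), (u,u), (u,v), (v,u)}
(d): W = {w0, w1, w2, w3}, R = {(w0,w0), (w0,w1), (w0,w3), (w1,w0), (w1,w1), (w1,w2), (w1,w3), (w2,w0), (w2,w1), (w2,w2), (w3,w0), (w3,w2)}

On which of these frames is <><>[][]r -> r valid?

Frame correspondent (Sahlqvist): forall x forall y (x R^2 y -> exists w (y R^2 w & x = w)) — i.e. a generalized confluence (Geach) condition.
(a): fails — w2R²w0 but no w with w0R²w and w2=w.
(b): fails — vR²u but no t with uR²t and v=t.
(c): fails — uR²s but no w with sR²w and u=w.
(d): condition met.
Valid on: (d).

(d)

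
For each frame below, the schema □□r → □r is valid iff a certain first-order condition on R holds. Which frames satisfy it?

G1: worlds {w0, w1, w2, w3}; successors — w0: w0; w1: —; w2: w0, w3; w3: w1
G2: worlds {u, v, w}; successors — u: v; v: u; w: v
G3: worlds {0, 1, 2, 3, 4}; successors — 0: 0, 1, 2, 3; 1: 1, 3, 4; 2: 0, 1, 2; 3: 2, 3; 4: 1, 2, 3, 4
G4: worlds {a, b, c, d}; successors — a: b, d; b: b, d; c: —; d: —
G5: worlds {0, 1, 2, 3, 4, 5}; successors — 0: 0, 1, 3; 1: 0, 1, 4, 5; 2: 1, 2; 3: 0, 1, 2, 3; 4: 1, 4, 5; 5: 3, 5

This is the axiom for density; its first-order frame correspondent is ∀x ∀y (Rxy → ∃z (Rxz ∧ Rzy)).
G1: fails — Rw3w1 but no z with Rw3z and Rzw1.
G2: fails — Ruv but no z with Ruz and Rzv.
G3: satisfies the condition.
G4: satisfies the condition.
G5: satisfies the condition.

G3, G4, G5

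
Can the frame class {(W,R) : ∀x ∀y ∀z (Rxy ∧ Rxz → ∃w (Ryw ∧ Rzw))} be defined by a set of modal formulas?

This is a Sahlqvist condition; the .2 axiom ◇□p → □◇p defines it.
Suppose ◇□p→□◇p is valid. Take Rxy, Rxz and set V(p)={w : Ryw}. Then □p at y so ◇□p at x, so □◇p at x, so ◇p at z, giving w with Rzw and Ryw.

Definable; ◇□p → □◇p defines it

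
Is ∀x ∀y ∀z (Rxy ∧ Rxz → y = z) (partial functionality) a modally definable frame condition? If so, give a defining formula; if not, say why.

Definable; ◇p → □p defines it

This is a Sahlqvist condition; the CD axiom ◇p → □p defines it.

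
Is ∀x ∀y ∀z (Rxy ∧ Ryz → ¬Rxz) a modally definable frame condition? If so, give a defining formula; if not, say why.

No

If a class were modally definable it would be closed under surjective bounded morphisms (Goldblatt–Thomason).
The 3-cycle (worlds a,b,c with a→b→c→a) is intransitive. Mapping every world to a single reflexive point • is a surjective bounded morphism; the reflexive point is not intransitive (R••∧R•• but R••).
Hence intransitivity is not modally definable.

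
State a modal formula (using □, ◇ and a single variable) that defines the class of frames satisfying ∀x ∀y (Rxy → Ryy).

□(□r → r)

The condition is shift-reflexivity. The T□ schema □(□r → r) defines it.
Suppose □(□r→r) is valid. Take Rxy and set V(r)={w : Ryw}. Then at y, □r holds; since □(□r→r) at x, □r→r at y, so r at y, i.e. Ryy.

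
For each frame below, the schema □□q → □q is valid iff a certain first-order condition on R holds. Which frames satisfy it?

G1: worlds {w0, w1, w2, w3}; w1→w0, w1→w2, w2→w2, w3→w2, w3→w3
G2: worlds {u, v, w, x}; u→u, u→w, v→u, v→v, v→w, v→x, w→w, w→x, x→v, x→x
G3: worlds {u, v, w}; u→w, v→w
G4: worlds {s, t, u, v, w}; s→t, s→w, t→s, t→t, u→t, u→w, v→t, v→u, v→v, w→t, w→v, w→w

Frame correspondent (Sahlqvist): ∀x ∀y (Rxy → ∃z (Rxz ∧ Rzy)) — i.e. density.
G1: fails — Rw1w0 but no z with Rw1z and Rzw0.
G2: holds.
G3: fails — Ruw but no z with Ruz and Rzw.
G4: holds.

G2, G4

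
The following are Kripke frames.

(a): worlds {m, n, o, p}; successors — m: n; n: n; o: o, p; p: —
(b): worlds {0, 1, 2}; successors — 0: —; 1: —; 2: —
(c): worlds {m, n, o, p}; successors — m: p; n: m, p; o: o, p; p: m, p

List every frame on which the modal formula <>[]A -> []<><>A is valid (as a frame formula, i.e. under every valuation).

This is the axiom for a generalized confluence (Geach) condition; its first-order frame correspondent is forall x forall y forall z ((xRy & xRz) -> exists w (yRw & z R^2 w)).
(a): fails — oRo, oRp but no w with oRw and pR²w.
(b): satisfies the condition.
(c): satisfies the condition.
Valid on: (b), (c).

(b), (c)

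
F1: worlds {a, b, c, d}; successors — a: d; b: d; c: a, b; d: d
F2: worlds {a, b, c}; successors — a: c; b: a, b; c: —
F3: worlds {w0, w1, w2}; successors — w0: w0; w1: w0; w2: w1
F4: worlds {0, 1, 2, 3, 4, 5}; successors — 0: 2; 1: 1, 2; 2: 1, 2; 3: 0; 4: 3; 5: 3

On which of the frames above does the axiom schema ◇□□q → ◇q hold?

none

This is the axiom for a generalized confluence (Geach) condition; its first-order frame correspondent is ∀x ∀y (xRy → ∃w (yR²w ∧ xRw)).
F1: fails — cRa but no w with aR²w and cRw.
F2: fails — aRc but no w with cR²w and aRw.
F3: fails — w2Rw1 but no w with w1R²w and w2Rw.
F4: fails — 3R0 but no w with 0R²w and 3Rw.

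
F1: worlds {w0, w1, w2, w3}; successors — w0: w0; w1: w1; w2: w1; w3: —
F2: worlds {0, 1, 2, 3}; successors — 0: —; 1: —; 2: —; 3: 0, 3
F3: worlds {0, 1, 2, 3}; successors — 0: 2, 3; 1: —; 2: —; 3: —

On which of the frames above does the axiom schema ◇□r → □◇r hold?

F1

Frame correspondent (Sahlqvist): ∀x ∀y ∀z (Rxy ∧ Rxz → ∃w (Ryw ∧ Rzw)) — i.e. convergence.
F1: condition met.
F2: fails — R33 and R30 but 3 and 0 have no common successor.
F3: fails — R03 and R03 but 3 and 3 have no common successor.
Valid on: F1.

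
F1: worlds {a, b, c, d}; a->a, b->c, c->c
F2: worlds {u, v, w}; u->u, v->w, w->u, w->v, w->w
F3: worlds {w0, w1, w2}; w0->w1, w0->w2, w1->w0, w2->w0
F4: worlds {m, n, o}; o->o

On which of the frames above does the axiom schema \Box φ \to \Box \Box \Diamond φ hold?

F1, F3, F4

Frame correspondent (Sahlqvist): \forall x \forall z (x R^2 z \to \exists w (xRw \wedge zRw)) — i.e. a generalized confluence (Geach) condition.
F1: satisfies the condition.
F2: fails — vR²u but no t with vRt and uRt.
F3: satisfies the condition.
F4: satisfies the condition.
Valid on: F1, F3, F4.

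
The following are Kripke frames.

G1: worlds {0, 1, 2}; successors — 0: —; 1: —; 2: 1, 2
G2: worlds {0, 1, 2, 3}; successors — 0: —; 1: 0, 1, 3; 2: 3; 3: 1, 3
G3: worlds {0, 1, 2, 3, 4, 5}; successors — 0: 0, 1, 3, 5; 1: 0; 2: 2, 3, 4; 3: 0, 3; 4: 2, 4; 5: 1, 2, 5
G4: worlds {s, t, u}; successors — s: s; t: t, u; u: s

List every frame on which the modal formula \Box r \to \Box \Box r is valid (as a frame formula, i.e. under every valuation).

The schema corresponds to transitivity: \forall x \forall y \forall z (Rxy \wedge Ryz \to Rxz).
G1: condition met.
G2: fails — R31 and R10 but not R30.
G3: fails — R10 and R01 but not R11.
G4: fails — Rtu and Rus but not Rts.

G1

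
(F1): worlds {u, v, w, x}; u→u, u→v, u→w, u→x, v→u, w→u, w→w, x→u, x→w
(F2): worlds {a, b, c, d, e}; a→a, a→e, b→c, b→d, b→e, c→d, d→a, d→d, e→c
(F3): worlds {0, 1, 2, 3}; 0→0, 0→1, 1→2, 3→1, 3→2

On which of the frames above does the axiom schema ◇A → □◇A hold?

none

This is the axiom for the Euclidean property; its first-order frame correspondent is ∀x ∀y ∀z (Rxy ∧ Rxz → Ryz).
(F1): fails — Ruv and Ruv but not Rvv.
(F2): fails — Rae and Rae but not Ree.
(F3): fails — R01 and R00 but not R10.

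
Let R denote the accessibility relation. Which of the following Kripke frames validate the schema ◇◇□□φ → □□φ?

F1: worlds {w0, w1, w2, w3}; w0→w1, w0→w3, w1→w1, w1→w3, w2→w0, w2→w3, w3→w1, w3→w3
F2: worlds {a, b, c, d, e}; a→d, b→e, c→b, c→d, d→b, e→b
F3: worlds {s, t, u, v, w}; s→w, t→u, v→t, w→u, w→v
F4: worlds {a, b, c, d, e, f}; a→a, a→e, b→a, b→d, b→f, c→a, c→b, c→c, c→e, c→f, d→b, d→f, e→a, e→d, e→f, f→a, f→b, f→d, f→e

This is the axiom for a generalized confluence (Geach) condition; its first-order frame correspondent is ∀x ∀y ∀z ((xR²y ∧ xR²z) → ∃w (yR²w ∧ z = w)).
F1: condition met.
F2: fails — cR²b, cR²e but no w with bR²w and e=w.
F3: fails — sR²u, sR²u but no w* with uR²w* and u=w*.
F4: fails — bR²a, bR²b but no w with aR²w and b=w.
Valid on: F1.

F1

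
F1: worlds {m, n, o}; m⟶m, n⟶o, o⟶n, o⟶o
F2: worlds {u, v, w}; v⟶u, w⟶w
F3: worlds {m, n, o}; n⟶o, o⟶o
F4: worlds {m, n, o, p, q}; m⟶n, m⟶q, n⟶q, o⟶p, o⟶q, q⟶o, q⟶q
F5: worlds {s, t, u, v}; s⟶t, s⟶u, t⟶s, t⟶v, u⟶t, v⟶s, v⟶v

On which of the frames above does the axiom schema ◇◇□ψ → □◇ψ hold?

F1, F2, F3

This is the axiom for a generalized confluence (Geach) condition; its first-order frame correspondent is ∀x ∀y ∀z ((xR²y ∧ xRz) → ∃w (yRw ∧ zRw)).
F1: satisfies the condition.
F2: satisfies the condition.
F3: satisfies the condition.
F4: fails — oR²o, oRp but no w with oRw and pRw.
F5: fails — sR²s, sRt but no w with sRw and tRw.
Valid on: F1, F2, F3.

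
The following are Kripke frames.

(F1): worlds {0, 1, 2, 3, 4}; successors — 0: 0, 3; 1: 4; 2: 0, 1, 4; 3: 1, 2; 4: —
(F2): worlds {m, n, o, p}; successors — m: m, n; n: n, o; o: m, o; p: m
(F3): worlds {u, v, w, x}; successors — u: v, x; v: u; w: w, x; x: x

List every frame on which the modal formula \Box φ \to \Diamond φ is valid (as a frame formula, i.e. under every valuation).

(F2), (F3)

The schema corresponds to seriality: \forall x \exists y Rxy.
(F1): fails — world 4 has no successor.
(F2): satisfies the condition.
(F3): satisfies the condition.
Valid on: (F2), (F3).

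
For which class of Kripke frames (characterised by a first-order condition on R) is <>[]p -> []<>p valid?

This schema is the .2 axiom.
Its frame correspondent is convergence — forall x forall y forall z (Rxy & Rxz -> exists w (Ryw & Rzw)).

convergence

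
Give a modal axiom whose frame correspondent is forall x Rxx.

The condition is reflexivity. The T schema □q → q defines it.

□q → q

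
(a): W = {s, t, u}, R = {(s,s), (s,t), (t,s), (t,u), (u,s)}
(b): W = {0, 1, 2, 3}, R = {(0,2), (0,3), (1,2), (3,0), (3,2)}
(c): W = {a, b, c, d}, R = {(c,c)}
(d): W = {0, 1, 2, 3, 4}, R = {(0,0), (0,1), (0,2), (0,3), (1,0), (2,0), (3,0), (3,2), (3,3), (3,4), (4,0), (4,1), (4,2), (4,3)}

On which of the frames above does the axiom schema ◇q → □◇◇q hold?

The schema corresponds to a generalized confluence (Geach) condition: ∀x ∀y ∀z ((xRy ∧ xRz) → ∃w (y = w ∧ zR²w)).
(a): fails — tRu, tRu but no w with u=w and uR²w.
(b): fails — 0R2, 0R2 but no w with 2=w and 2R²w.
(c): satisfies the condition.
(d): fails — 3R4, 3R2 but no w with 4=w and 2R²w.

(c)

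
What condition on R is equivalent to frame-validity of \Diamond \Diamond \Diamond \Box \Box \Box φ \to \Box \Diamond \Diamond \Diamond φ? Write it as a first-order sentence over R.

\forall x \forall y \forall z ((x R^3 y \wedge xRz) \to \exists w (y R^3 w \wedge z R^3 w))

This is a Sahlqvist (Geach-type) schema ◇^3□^3φ → □^1◇^3φ.
First-order correspondent: \forall x \forall y \forall z ((x R^3 y \wedge xRz) \to \exists w (y R^3 w \wedge z R^3 w)).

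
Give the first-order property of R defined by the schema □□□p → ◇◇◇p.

This is a Sahlqvist (Geach-type) schema ◇^0□^3p → □^0◇^3p.
First-order correspondent: ∀x ∃w (xR³w ∧ xR³w).

∀x ∃w (xR³w ∧ xR³w)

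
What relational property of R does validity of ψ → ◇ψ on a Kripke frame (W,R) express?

reflexivity: ∀x Rxx

Equivalently (dual form): □ψ → ψ.
Suppose □ψ→ψ is valid. At any x set V(ψ)={w : Rxw}. Then □ψ holds at x, so ψ holds at x, i.e. Rxx.
Conversely, any frame satisfying ∀x Rxx validates the schema.
So the correspondent is reflexivity.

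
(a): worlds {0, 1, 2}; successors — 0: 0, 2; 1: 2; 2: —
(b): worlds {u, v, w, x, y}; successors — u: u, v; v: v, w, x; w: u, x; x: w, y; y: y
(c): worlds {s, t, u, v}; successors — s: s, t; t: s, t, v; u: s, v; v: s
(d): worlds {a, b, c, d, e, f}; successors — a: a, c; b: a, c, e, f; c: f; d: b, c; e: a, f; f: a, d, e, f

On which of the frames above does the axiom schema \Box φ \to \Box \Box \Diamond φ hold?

Frame correspondent (Sahlqvist): \forall x \forall z (x R^2 z \to \exists w (xRw \wedge zRw)) — i.e. a generalized confluence (Geach) condition.
(a): fails — 0R²2 but no w with 0Rw and 2Rw.
(b): fails — uR²x but no t with uRt and xRt.
(c): satisfies the condition.
(d): fails — aR²c but no w with aRw and cRw.

(c)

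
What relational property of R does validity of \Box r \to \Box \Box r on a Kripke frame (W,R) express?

transitivity: \forall x \forall y \forall z (Rxy \wedge Ryz \to Rxz)

This schema is the 4 axiom.
Its frame correspondent is transitivity — \forall x \forall y \forall z (Rxy \wedge Ryz \to Rxz).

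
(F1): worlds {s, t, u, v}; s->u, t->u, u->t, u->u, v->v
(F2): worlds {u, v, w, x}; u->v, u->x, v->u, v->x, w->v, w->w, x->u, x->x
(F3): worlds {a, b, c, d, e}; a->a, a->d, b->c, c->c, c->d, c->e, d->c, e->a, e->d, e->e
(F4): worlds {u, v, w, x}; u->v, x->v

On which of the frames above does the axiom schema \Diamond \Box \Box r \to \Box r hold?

This is the axiom for a generalized confluence (Geach) condition; its first-order frame correspondent is \forall x \forall y \forall z ((xRy \wedge xRz) \to \exists w (y R^2 w \wedge z = w)).
(F1): holds.
(F2): fails — wRv, wRw but no t with vR²t and w=t.
(F3): fails — aRd, aRa but no w with dR²w and a=w.
(F4): fails — uRv, uRv but no t with vR²t and v=t.
Valid on: (F1).

(F1)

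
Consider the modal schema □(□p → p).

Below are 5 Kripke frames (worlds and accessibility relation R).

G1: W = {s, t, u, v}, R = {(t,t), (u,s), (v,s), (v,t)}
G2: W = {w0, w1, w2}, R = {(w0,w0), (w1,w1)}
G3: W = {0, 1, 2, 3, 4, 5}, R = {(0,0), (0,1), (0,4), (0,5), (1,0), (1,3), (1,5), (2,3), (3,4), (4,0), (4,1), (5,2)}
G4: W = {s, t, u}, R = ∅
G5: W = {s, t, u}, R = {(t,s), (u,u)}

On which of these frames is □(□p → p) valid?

G2, G4

The schema corresponds to shift-reflexivity: ∀x ∀y (Rxy → Ryy).
G1: fails — Rvs but not Rss.
G2: holds.
G3: fails — R34 but not R44.
G4: holds.
G5: fails — Rts but not Rss.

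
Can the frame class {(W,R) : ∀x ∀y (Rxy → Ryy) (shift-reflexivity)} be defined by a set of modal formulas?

Yes, by □(□r → r)

This is a Sahlqvist condition; the T□ axiom □(□r → r) defines it.
Suppose □(□r→r) is valid. Take Rxy and set V(r)={w : Ryw}. Then at y, □r holds; since □(□r→r) at x, □r→r at y, so r at y, i.e. Ryy.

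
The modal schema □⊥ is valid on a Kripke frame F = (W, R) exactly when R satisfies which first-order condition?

This schema is the Ver axiom.
Its frame correspondent is emptiness of R — ∀x ∀y ¬Rxy.

emptiness of R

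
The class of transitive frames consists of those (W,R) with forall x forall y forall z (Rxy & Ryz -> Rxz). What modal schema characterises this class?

□q → □□q

This is transitivity; the standard corresponding axiom is 4: □q → □□q.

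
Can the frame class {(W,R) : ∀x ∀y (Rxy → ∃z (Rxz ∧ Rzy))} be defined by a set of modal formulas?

Yes, by □□r → □r

Yes: it is density, defined by the C4 schema □□r → □r.
Suppose □□r→□r is valid. Take Rxy and set V(r)={w : xR²w}. Then □□r at x, so □r at x, so r at y, i.e. ∃z(Rxz∧Rzy).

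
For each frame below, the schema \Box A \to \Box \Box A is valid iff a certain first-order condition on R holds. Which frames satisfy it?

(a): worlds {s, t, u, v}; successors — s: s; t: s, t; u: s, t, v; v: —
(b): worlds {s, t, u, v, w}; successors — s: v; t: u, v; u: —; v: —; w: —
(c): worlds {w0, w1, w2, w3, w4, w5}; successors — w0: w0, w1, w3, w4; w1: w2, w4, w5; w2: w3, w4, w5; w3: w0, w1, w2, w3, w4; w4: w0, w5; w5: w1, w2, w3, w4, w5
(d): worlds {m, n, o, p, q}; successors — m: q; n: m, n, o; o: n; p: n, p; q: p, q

Frame correspondent (Sahlqvist): \forall x \forall y \forall z (Rxy \wedge Ryz \to Rxz) — i.e. transitivity.
(a): condition met.
(b): condition met.
(c): fails — Rw3w1 and Rw1w5 but not Rw3w5.
(d): fails — Ron and Rno but not Roo.
Valid on: (a), (b).

(a), (b)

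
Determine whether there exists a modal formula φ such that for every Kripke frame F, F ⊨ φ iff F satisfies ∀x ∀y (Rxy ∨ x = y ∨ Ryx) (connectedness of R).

If a class were modally definable it would be closed under disjoint unions (Goldblatt–Thomason).
Take 4 disjoint single-world reflexive frames: each is trivially connected, but their disjoint union has 4 worlds with no edge between distinct components, so it is not connected.
So no modal formula (or set of formulas) defines exactly the connected frames.

Not definable by any modal formula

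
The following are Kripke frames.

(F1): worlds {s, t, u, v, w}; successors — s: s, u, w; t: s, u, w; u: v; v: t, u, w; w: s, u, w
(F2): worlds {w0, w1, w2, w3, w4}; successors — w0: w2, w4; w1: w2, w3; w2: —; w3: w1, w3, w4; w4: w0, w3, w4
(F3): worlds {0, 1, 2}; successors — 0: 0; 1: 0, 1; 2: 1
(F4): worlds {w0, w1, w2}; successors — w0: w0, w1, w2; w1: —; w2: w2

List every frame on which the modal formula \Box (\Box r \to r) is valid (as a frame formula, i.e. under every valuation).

This is the axiom for shift-reflexivity; its first-order frame correspondent is \forall x \forall y (Rxy \to Ryy).
(F1): fails — Ruv but not Rvv.
(F2): fails — Rw1w2 but not Rw2w2.
(F3): holds.
(F4): fails — Rw0w1 but not Rw1w1.

(F3)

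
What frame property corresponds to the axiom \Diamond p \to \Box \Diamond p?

Suppose ◇p→□◇p is valid. Take Rxy, Rxz and set V(p)={y}. Then ◇p at x, so □◇p at x, so ◇p at z, so some w with Rzw has p; w=y, i.e. Rzy. By symmetry of the argument, Ryz.

the Euclidean property: \forall x \forall y \forall z (Rxy \wedge Rxz \to Ryz)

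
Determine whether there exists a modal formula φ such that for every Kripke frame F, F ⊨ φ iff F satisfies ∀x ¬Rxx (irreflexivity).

If a class were modally definable it would be closed under surjective bounded morphisms (Goldblatt–Thomason).
The 3-cycle (worlds 0,1,2 with 0→1→2→0) is irreflexive, and the map sending every world to a single reflexive point • is a surjective bounded morphism (forth: every edge maps to (•,•); back: every world has a successor). So any modal formula valid on the 3-cycle is also valid on the reflexive point, which is not irreflexive.
Hence irreflexivity is not modally definable.

No — not modally definable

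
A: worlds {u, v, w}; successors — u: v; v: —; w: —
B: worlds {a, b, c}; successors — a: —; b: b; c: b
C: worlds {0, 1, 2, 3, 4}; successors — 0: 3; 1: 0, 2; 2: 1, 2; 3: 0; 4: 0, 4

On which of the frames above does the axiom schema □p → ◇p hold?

This is the axiom for seriality; its first-order frame correspondent is ∀x ∃y Rxy.
A: fails — world v has no successor.
B: fails — world a has no successor.
C: ✓.
Valid on: C.

C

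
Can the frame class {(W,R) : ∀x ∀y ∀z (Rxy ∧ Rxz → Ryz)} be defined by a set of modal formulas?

The condition is the Euclidean property. A defining modal formula is ◇q → □◇q.
Suppose ◇q→□◇q is valid. Take Rxy, Rxz and set V(q)={y}. Then ◇q at x, so □◇q at x, so ◇q at z, so some w with Rzw has q; w=y, i.e. Rzy. By symmetry of the argument, Ryz.

Definable; ◇q → □◇q defines it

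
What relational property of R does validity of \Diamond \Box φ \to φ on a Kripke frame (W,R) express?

This is frame-equivalent to φ → □◇φ (substitute ¬φ for φ and contrapose).
Suppose φ→□◇φ is valid. Take Rxy and set V(φ)={x}. Then φ at x, so □◇φ at x, so ◇φ at y, so some z with Ryz has φ; z=x, i.e. Ryx.
Conversely, any frame satisfying \forall x \forall y (Rxy \to Ryx) validates the schema.
Frame condition: \forall x \forall y (Rxy \to Ryx).

symmetry: \forall x \forall y (Rxy \to Ryx)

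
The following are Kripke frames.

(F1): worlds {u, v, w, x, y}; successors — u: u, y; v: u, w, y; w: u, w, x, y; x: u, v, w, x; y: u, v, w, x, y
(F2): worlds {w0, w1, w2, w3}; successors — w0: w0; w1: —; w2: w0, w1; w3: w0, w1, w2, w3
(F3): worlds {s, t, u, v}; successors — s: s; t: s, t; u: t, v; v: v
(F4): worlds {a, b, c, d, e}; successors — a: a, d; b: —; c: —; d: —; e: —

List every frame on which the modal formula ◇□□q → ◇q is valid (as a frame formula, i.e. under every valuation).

Frame correspondent (Sahlqvist): ∀x ∀y (xRy → ∃w (yR²w ∧ xRw)) — i.e. a generalized confluence (Geach) condition.
(F1): ✓.
(F2): fails — w2Rw1 but no w with w1R²w and w2Rw.
(F3): ✓.
(F4): fails — aRd but no w with dR²w and aRw.
Valid on: (F1), (F3).

(F1), (F3)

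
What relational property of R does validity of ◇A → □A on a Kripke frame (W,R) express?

partial functionality: ∀x ∀y ∀z (Rxy ∧ Rxz → y = z)

Suppose ◇A→□A is valid. Take Rxy, Rxz and set V(A)={y}. Then ◇A at x, so □A at x, so A at z, i.e. z=y.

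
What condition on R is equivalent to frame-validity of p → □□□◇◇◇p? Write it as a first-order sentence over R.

∀x ∀z (xR³z → ∃w (x = w ∧ zR³w))

This is a Sahlqvist (Geach-type) schema ◇^0□^0p → □^3◇^3p.
Minimal-valuation argument: fix x; take any y with xR^0y and any z with xR^3z. Set V(p) to the set of worlds R-reachable from y in exactly 0 steps. Then □^0p holds at y, so the antecedent holds at x; validity forces ◇^3p at z, giving a w with zR^3w and yR^0w.
First-order correspondent: ∀x ∀z (xR³z → ∃w (x = w ∧ zR³w)).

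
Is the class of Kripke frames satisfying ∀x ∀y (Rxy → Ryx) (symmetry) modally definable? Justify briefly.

The condition is symmetry. A defining modal formula is q → □◇q.

Yes — defined by q → □◇q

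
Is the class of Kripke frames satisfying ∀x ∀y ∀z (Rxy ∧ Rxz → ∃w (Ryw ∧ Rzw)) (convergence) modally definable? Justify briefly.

Yes: it is convergence, defined by the .2 schema ◇□r → □◇r.
Suppose ◇□r→□◇r is valid. Take Rxy, Rxz and set V(r)={w : Ryw}. Then □r at y so ◇□r at x, so □◇r at x, so ◇r at z, giving w with Rzw and Ryw.

Definable; ◇□r → □◇r defines it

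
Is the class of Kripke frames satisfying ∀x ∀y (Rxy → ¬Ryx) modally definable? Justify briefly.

No

Modal frame validity is preserved under surjective bounded morphisms.
The 3-cycle (worlds 0,1,2 with 0→1→2→0) is asymmetric. Mapping every world to a single reflexive point • is a surjective bounded morphism, and the reflexive point is not asymmetric (R•• but asymmetry requires ¬R••).
So the class is not modally definable.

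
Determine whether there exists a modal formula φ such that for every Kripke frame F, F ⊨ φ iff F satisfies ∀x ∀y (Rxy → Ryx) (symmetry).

Definable; p → □◇p defines it

The condition is symmetry. A defining modal formula is p → □◇p.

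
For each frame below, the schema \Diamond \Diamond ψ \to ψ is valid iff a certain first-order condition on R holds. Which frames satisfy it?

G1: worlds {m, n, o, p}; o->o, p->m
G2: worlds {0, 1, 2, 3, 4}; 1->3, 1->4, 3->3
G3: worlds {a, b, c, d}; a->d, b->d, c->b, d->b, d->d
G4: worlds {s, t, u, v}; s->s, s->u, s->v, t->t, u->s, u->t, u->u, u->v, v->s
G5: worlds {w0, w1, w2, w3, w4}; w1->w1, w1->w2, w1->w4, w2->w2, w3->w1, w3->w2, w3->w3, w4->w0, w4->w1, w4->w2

G1

Frame correspondent (Sahlqvist): \forall x \forall y (x R^2 y \to \exists w (y = w \wedge x = w)) — i.e. a generalized confluence (Geach) condition.
G1: satisfies the condition.
G2: fails — 1R²3 but 3 ≠ 1.
G3: fails — aR²b but b ≠ a.
G4: fails — sR²t but t ≠ s.
G5: fails — w1R²w0 but w0 ≠ w1.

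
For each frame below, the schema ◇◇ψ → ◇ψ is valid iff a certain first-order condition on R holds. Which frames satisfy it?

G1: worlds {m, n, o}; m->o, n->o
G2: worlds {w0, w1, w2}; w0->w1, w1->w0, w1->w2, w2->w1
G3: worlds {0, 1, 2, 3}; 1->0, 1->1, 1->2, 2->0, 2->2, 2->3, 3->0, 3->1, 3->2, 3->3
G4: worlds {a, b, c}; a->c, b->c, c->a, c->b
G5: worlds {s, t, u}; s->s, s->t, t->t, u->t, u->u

G1, G5

Frame correspondent (Sahlqvist): ∀x ∀y ∀z (Rxy ∧ Ryz → Rxz) — i.e. transitivity.
G1: condition met.
G2: fails — Rw1w2 and Rw2w1 but not Rw1w1.
G3: fails — R12 and R23 but not R13.
G4: fails — Rac and Rca but not Raa.
G5: condition met.
Valid on: G1, G5.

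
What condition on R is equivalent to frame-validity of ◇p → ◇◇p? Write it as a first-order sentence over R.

∀x ∀y (xRy → ∃w (y = w ∧ xR²w))

This is a Sahlqvist (Geach-type) schema ◇^1□^0p → □^0◇^2p.
Minimal-valuation argument: fix x; take any y with xR^1y and any z with xR^0z. Set V(p) to the set of worlds R-reachable from y in exactly 0 steps. Then □^0p holds at y, so the antecedent holds at x; validity forces ◇^2p at z, giving a w with zR^2w and yR^0w.
First-order correspondent: ∀x ∀y (xRy → ∃w (y = w ∧ xR²w)).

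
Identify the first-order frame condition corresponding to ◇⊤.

◇⊤ holds at w iff w has a successor, so frame-validity of ◇⊤ is exactly seriality. Equivalently via □φ → ◇φ:
Suppose □φ→◇φ is valid. At any x set V(φ)=W. Then □φ at x, so ◇φ at x, so x has a successor.

seriality: ∀x ∃y Rxy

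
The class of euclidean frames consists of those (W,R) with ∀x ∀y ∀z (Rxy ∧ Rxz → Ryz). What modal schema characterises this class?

A defining formula is ◇s → □◇s (the 5 axiom).

◇s → □◇s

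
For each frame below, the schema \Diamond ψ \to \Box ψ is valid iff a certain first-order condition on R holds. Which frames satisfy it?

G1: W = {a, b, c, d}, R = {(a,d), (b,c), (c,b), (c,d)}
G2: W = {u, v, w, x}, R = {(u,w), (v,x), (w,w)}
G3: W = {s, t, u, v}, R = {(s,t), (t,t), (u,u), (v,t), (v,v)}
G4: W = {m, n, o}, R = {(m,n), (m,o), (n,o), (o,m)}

G2

This is the axiom for partial functionality; its first-order frame correspondent is \forall x \forall y \forall z (Rxy \wedge Rxz \to y = z).
G1: fails — c sees both b and d.
G2: ✓.
G3: fails — v sees both t and v.
G4: fails — m sees both n and o.
Valid on: G2.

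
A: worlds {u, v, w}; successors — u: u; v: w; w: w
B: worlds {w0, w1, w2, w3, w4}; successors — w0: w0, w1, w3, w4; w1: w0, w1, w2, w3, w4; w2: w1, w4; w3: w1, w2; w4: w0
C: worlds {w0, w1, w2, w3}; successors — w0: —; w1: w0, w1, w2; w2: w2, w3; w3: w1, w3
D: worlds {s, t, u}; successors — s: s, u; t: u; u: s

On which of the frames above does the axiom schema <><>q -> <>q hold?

This is the axiom for a generalized confluence (Geach) condition; its first-order frame correspondent is forall x forall y (x R^2 y -> exists w (y = w & xRw)).
A: satisfies the condition.
B: fails — w0R²w2 but no w with w2=w and w0Rw.
C: fails — w1R²w3 but no w with w3=w and w1Rw.
D: fails — tR²s but no w with s=w and tRw.
Valid on: A.

A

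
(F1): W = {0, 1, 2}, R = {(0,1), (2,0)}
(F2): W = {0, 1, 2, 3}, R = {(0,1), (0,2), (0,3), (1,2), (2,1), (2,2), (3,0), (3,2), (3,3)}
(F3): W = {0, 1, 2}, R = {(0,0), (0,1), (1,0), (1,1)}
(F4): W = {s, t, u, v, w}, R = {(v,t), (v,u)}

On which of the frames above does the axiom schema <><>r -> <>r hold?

(F3), (F4)

Frame correspondent (Sahlqvist): forall x forall y forall z (Rxy & Ryz -> Rxz) — i.e. transitivity.
(F1): fails — R20 and R01 but not R21.
(F2): fails — R32 and R21 but not R31.
(F3): holds.
(F4): holds.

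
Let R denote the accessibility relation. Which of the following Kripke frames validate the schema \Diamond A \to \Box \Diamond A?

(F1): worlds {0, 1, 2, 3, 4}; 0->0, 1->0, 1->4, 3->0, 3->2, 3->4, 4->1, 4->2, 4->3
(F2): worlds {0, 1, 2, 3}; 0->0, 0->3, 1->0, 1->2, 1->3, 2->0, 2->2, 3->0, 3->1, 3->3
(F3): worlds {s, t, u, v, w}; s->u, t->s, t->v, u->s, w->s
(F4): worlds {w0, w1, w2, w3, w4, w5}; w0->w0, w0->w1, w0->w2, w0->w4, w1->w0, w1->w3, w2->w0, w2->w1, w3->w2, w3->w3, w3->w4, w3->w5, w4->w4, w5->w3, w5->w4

This is the axiom for the Euclidean property; its first-order frame correspondent is \forall x \forall y \forall z (Rxy \wedge Rxz \to Ryz).
(F1): fails — R10 and R14 but not R04.
(F2): fails — R10 and R12 but not R02.
(F3): fails — Rsu and Rsu but not Ruu.
(F4): fails — Rw0w4 and Rw0w1 but not Rw4w1.
Valid on no frame.

none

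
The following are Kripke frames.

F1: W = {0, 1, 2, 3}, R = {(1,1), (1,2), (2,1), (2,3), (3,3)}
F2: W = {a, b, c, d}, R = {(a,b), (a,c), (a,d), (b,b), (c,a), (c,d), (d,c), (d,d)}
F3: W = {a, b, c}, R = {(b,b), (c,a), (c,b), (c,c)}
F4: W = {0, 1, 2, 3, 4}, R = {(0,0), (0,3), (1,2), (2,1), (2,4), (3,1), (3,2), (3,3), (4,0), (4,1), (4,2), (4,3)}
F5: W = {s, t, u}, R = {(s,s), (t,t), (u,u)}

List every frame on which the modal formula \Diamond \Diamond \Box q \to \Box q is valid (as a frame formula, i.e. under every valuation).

F5

Frame correspondent (Sahlqvist): \forall x \forall y \forall z ((x R^2 y \wedge xRz) \to \exists w (yRw \wedge z = w)) — i.e. a generalized confluence (Geach) condition.
F1: fails — 1R²2, 1R2 but no w with 2Rw and 2=w.
F2: fails — aR²b, aRc but no w with bRw and c=w.
F3: fails — cR²a, cRa but no w with aRw and a=w.
F4: fails — 0R²1, 0R0 but no w with 1Rw and 0=w.
F5: holds.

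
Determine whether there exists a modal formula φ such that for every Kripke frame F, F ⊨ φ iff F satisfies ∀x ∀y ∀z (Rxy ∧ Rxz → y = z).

This is a Sahlqvist condition; the CD axiom ◇p → □p defines it.

Definable; ◇p → □p defines it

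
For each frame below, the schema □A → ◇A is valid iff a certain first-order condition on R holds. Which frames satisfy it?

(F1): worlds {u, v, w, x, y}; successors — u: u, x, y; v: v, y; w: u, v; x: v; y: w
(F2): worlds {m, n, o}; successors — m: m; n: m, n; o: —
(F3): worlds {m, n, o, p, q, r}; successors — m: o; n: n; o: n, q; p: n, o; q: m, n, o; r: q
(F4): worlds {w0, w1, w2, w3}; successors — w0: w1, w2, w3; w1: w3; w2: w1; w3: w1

(F1), (F3), (F4)

This is the axiom for seriality; its first-order frame correspondent is ∀x ∃y Rxy.
(F1): condition met.
(F2): fails — world o has no successor.
(F3): condition met.
(F4): condition met.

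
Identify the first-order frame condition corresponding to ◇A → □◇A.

the Euclidean property: ∀x ∀y ∀z (Rxy ∧ Rxz → Ryz)

This is the 5 axiom.
Its frame correspondent is the Euclidean property — ∀x ∀y ∀z (Rxy ∧ Rxz → Ryz).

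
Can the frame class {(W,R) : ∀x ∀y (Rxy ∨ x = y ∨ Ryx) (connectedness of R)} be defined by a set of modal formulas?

No — not modally definable

Any modally definable frame class is closed under disjoint unions.
Take 3 disjoint single-world reflexive frames: each is trivially connected, but their disjoint union has 3 worlds with no edge between distinct components, so it is not connected.
So the class is not modally definable.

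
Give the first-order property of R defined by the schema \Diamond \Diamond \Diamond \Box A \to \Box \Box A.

\forall x \forall y \forall z ((x R^3 y \wedge x R^2 z) \to \exists w (yRw \wedge z = w))

This is a Sahlqvist (Geach-type) schema ◇^3□^1A → □^2◇^0A.
First-order correspondent: \forall x \forall y \forall z ((x R^3 y \wedge x R^2 z) \to \exists w (yRw \wedge z = w)).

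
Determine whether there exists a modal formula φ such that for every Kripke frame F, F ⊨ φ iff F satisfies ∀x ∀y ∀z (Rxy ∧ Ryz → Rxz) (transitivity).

This is a Sahlqvist condition; the 4 axiom □q → □□q defines it.

Yes — defined by □q → □□q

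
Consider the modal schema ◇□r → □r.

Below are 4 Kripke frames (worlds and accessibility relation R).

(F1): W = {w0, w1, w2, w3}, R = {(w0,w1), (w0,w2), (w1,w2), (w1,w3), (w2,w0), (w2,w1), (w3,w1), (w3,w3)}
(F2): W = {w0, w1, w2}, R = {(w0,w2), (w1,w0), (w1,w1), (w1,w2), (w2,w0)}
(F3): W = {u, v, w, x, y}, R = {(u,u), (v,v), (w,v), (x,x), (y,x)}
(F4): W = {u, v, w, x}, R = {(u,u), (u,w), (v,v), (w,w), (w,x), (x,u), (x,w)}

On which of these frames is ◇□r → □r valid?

(F3)

Frame correspondent (Sahlqvist): ∀x ∀y ∀z ((xRy ∧ xRz) → ∃w (yRw ∧ z = w)) — i.e. a generalized confluence (Geach) condition.
(F1): fails — w0Rw1, w0Rw1 but no w with w1Rw and w1=w.
(F2): fails — w0Rw2, w0Rw2 but no w with w2Rw and w2=w.
(F3): condition met.
(F4): fails — uRw, uRu but no t with wRt and u=t.
Valid on: (F3).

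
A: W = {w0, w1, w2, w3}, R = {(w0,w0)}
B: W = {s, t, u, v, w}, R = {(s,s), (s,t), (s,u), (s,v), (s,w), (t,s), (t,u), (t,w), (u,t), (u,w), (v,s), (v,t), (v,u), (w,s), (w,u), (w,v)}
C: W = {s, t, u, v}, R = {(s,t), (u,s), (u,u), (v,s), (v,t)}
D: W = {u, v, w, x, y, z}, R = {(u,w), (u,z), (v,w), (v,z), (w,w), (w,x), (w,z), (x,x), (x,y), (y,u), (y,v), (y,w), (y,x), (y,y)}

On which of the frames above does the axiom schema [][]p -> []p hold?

Frame correspondent (Sahlqvist): forall x forall y (Rxy -> exists z (Rxz & Rzy)) — i.e. density.
A: condition met.
B: fails — Rut but no z with Ruz and Rzt.
C: fails — Rvs but no z with Rvz and Rzs.
D: condition met.

A, D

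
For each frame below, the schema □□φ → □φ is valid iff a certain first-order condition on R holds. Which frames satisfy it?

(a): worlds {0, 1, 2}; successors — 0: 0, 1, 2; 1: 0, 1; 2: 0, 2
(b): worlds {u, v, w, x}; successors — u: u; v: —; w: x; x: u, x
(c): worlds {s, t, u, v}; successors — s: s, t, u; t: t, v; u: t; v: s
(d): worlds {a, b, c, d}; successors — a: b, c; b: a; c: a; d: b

(a), (b), (c)

This is the axiom for density; its first-order frame correspondent is ∀x ∀y (Rxy → ∃z (Rxz ∧ Rzy)).
(a): condition met.
(b): condition met.
(c): condition met.
(d): fails — Rab but no z with Raz and Rzb.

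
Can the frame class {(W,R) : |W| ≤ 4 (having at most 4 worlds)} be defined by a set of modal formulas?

If a class were modally definable it would be closed under disjoint unions (Goldblatt–Thomason).
Any modal formula valid on each of 5 disjoint one-world frames is valid on their disjoint union (validity is preserved under disjoint unions). Each one-world frame has |W|=1≤4, but the union has |W|=5.
So the class is not modally definable.

No — not modally definable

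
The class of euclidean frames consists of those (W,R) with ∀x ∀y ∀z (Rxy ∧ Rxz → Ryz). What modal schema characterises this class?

The condition is the Euclidean property. The 5 schema ◇s → □◇s defines it.

◇s → □◇s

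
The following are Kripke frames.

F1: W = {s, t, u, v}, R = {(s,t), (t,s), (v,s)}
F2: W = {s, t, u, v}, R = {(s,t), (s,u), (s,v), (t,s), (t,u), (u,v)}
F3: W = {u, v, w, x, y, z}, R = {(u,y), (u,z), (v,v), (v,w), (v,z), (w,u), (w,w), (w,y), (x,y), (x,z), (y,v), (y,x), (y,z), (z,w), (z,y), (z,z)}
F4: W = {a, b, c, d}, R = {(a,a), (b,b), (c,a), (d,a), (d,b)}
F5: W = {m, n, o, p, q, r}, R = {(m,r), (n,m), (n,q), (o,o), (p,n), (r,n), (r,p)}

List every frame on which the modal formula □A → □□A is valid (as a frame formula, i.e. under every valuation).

Frame correspondent (Sahlqvist): ∀x ∀y ∀z (Rxy ∧ Ryz → Rxz) — i.e. transitivity.
F1: fails — Rvs and Rst but not Rvt.
F2: fails — Rts and Rsv but not Rtv.
F3: fails — Ruz and Rzw but not Ruw.
F4: condition met.
F5: fails — Rpn and Rnq but not Rpq.
Valid on: F4.

F4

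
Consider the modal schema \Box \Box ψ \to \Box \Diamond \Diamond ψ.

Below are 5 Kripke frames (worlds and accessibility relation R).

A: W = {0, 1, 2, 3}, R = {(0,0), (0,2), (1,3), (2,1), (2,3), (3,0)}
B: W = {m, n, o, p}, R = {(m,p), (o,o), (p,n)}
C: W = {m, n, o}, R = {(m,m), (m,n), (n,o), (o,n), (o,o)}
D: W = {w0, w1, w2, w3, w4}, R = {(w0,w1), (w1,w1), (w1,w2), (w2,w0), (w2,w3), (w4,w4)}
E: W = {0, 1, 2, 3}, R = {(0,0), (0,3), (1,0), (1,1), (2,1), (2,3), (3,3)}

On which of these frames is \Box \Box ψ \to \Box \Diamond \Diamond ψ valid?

A, C, E

Frame correspondent (Sahlqvist): \forall x \forall z (xRz \to \exists w (x R^2 w \wedge z R^2 w)) — i.e. a generalized confluence (Geach) condition.
A: condition met.
B: fails — mRp but no w with mR²w and pR²w.
C: condition met.
D: fails — w2Rw3 but no w with w2R²w and w3R²w.
E: condition met.
Valid on: A, C, E.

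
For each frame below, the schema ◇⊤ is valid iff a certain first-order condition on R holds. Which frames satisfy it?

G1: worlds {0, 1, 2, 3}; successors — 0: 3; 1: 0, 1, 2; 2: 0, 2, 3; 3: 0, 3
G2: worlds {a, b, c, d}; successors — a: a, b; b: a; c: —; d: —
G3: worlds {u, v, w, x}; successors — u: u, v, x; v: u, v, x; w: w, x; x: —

G1

Frame correspondent (Sahlqvist): ∀x ∃y Rxy — i.e. seriality.
G1: holds.
G2: fails — world c has no successor.
G3: fails — world x has no successor.
Valid on: G1.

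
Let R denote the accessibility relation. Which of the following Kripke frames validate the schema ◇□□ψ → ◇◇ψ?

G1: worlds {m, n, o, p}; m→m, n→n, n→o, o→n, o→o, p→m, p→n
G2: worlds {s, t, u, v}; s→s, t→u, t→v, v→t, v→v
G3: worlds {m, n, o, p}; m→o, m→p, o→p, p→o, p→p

G1, G3

Frame correspondent (Sahlqvist): ∀x ∀y (xRy → ∃w (yR²w ∧ xR²w)) — i.e. a generalized confluence (Geach) condition.
G1: ✓.
G2: fails — tRu but no w with uR²w and tR²w.
G3: ✓.
Valid on: G1, G3.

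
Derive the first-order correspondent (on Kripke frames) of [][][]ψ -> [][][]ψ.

forall x forall z (x R^3 z -> exists w (x R^3 w & z = w))

This is a Sahlqvist (Geach-type) schema ◇^0□^3ψ → □^3◇^0ψ.
Minimal-valuation argument: fix x; take any y with xR^0y and any z with xR^3z. Set V(ψ) to the set of worlds R-reachable from y in exactly 3 steps. Then □^3ψ holds at y, so the antecedent holds at x; validity forces ◇^0ψ at z, giving a w with zR^0w and yR^3w.
First-order correspondent: forall x forall z (x R^3 z -> exists w (x R^3 w & z = w)).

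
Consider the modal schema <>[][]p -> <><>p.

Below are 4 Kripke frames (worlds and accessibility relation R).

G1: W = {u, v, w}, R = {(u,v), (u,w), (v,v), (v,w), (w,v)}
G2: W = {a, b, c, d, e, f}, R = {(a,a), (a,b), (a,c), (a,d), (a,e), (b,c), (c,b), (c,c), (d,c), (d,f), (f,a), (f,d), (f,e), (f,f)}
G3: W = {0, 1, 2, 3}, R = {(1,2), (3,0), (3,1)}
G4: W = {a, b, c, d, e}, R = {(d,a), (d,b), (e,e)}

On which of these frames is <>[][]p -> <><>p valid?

Frame correspondent (Sahlqvist): forall x forall y (xRy -> exists w (y R^2 w & x R^2 w)) — i.e. a generalized confluence (Geach) condition.
G1: holds.
G2: fails — aRe but no w with eR²w and aR²w.
G3: fails — 1R2 but no w with 2R²w and 1R²w.
G4: fails — dRa but no w with aR²w and dR²w.
Valid on: G1.

G1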